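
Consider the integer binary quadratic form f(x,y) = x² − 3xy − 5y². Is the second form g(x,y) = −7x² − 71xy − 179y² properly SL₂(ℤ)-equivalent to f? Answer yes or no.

D₁ = 29, D₂ = 29
river cycle of f (length 2): (1, 5, -1), (-1, 5, 1)
river cycle of g (length 2): (1, 5, -1), (-1, 5, 1)
cycles coincide ⇒ equivalent

yes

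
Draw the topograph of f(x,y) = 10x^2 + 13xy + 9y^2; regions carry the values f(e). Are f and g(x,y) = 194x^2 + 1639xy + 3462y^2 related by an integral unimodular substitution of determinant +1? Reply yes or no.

D₁ = -191, D₂ = -191
f: translate: b→-7 (≡13 mod 20), so (10,13,9)→(10,-7,6)
f: flip: (10,-7,6)→(6,7,10)
f: translate: b→-5 (≡7 mod 12), so (6,7,10)→(6,-5,9)
f: reduced (well bottom): (6,-5,9) with a≤c, −a<b≤a
g: translate: b→87 (≡1639 mod 388), so (194,1639,3462)→(194,87,10)
g: flip: (194,87,10)→(10,-87,194)
g: translate: b→-7 (≡-87 mod 20), so (10,-87,194)→(10,-7,6)
g: flip: (10,-7,6)→(6,7,10)
g: translate: b→-5 (≡7 mod 12), so (6,7,10)→(6,-5,9)
g: reduced (well bottom): (6,-5,9) with a≤c, −a<b≤a
reduced forms (6, -5, 9) vs (6, -5, 9) ⇒ equivalent

yes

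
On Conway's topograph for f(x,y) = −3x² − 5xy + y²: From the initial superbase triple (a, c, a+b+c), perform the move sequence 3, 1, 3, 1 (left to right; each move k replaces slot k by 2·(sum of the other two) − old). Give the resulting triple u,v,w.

start (-3,1,-7) = (f(1,0),f(0,1),f(1,1))
replace slot 3: 2·((-3)+1) − (-7) = 3 → (-3,1,3)
replace slot 1: 2·(1+3) − (-3) = 11 → (11,1,3)
replace slot 3: 2·(11+1) − 3 = 21 → (11,1,21)
replace slot 1: 2·(1+21) − 11 = 33 → (33,1,21)

33,1,21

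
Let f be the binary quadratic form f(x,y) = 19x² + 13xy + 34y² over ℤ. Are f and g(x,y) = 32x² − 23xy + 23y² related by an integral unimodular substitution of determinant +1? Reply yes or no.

D₁ = -2415, D₂ = -2415
f: reduced (well bottom): (19,13,34) with a≤c, −a<b≤a
g: flip: (32,-23,23)→(23,23,32)
g: reduced (well bottom): (23,23,32) with a≤c, −a<b≤a
reduced forms (19, 13, 34) vs (23, 23, 32) ⇒ inequivalent

no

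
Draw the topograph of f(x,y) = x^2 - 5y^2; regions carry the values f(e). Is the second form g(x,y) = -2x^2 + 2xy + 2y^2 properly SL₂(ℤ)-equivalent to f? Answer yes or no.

D₁ = 20, D₂ = 20
river cycle of f (length 2): (1, 4, -1), (-1, 4, 1)
river cycle of g (length 2): (2, 2, -2), (-2, 2, 2)
cycles differ ⇒ inequivalent

no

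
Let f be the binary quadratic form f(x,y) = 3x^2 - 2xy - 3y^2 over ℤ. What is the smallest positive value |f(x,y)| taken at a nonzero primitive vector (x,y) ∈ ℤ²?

descent: ρ → (-3,2,3)  [lands on river]
river: ρ → (3,4,-2)
river: ρ → (-2,4,3)
river: ρ → (3,2,-3)
river: ρ → (-3,4,2)
river: ρ → (2,4,-3)
closes: descent 1, river 6
min |a| on river = 2

2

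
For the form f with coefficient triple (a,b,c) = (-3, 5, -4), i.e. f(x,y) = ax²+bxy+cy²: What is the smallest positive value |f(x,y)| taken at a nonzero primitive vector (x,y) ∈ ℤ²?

translate: b→1 (≡-5 mod 6), so (3,-5,4)→(3,1,2)
flip: (3,1,2)→(2,-1,3)
reduced (well bottom): (2,-1,3) with a≤c, −a<b≤a
well minimum |f| = |-2| = 2 (negative-definite)

2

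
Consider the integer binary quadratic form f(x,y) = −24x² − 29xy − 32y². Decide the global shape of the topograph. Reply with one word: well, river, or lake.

D = b²−4ac = (-29)² − 4·(-24)·(-32) = -2231
D < 0 ⇒ definite ⇒ every region one sign ⇒ single well

well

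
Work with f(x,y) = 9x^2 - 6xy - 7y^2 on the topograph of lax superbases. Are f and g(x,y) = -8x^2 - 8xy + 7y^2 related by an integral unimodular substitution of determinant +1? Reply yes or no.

D₁ = 288, D₂ = 288
river cycle of f (length 6): (-7, 6, 9), (9, 12, -4), (-4, 12, 9), (9, 6, -7), (-7, 8, 8), (8, 8, -7)
river cycle of g (length 6): (7, 8, -8), (-8, 8, 7), (7, 6, -9), (-9, 12, 4), (4, 12, -9), (-9, 6, 7)
cycles differ ⇒ inequivalent

no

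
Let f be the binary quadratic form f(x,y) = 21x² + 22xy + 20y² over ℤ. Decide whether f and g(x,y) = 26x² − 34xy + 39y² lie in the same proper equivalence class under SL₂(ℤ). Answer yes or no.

D₁ = -1196, D₂ = -2900
discriminants differ ⇒ not SL₂(ℤ)-equivalent

no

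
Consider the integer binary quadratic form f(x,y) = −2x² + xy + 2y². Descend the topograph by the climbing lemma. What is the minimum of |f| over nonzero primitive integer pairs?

river: ρ → (2,3,-1)
river: ρ → (-1,3,2)
river: ρ → (2,1,-2)
river: ρ → (-2,3,1)
river: ρ → (1,3,-2)
river: ρ → (-2,1,2)
closes: descent 0, river 6
min |a| on river = 1

1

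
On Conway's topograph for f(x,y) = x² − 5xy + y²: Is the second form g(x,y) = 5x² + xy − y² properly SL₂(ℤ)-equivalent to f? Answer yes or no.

D₁ = 21, D₂ = 21
river cycle of f (length 2): (1, 3, -3), (-3, 3, 1)
river cycle of g (length 2): (-1, 3, 3), (3, 3, -1)
cycles differ ⇒ inequivalent

no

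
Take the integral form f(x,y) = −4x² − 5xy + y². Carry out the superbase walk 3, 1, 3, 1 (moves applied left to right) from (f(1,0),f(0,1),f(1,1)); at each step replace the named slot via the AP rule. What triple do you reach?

start (-4,1,-8) = (f(1,0),f(0,1),f(1,1))
replace slot 3: 2·((-4)+1) − (-8) = 2 → (-4,1,2)
replace slot 1: 2·(1+2) − (-4) = 10 → (10,1,2)
replace slot 3: 2·(10+1) − 2 = 20 → (10,1,20)
replace slot 1: 2·(1+20) − 10 = 32 → (32,1,20)

32,1,20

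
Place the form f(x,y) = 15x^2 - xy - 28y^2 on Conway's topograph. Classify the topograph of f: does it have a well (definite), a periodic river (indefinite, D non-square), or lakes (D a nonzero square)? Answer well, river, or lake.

D = b²−4ac = (-1)² − 4·15·(-28) = 1681
D = 41² is a perfect square ⇒ form factors over ℤ ⇒ lakes

lake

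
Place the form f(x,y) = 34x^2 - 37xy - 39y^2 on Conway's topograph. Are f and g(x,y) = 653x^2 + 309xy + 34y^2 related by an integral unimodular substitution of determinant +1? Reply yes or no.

D₁ = 6673, D₂ = 6673
river cycle of f (length 218): (-39, 37, 34), (34, 31, -42), (-42, 53, 23), (23, 39, -56), (-56, 73, 6), (6, 71, -68), (-68, 65, 9), (9, 79, -12), (-12, 65, 51), (51, 37, -26), … (208 more)
river cycle of g (length 218): (34, 31, -42), (-42, 53, 23), (23, 39, -56), (-56, 73, 6), (6, 71, -68), (-68, 65, 9), (9, 79, -12), (-12, 65, 51), (51, 37, -26), (-26, 67, 21), … (208 more)
cycles coincide ⇒ equivalent

yes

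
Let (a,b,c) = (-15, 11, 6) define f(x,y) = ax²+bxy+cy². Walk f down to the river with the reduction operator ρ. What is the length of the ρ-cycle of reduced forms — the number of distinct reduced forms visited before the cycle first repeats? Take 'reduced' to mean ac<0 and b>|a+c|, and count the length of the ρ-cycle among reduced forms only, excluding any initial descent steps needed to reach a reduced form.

D = 481, ⌊√D⌋ = 21
river: ρ → (6,13,-13)
river: ρ → (-13,13,6)
river: ρ → (6,11,-15)
river: ρ → (-15,19,2)
river: ρ → (2,21,-5)
river: ρ → (-5,19,6)
river: ρ → (6,17,-8)
river: ρ → (-8,15,8)
river: ρ → (8,17,-6)
river: ρ → (-6,19,5)
river: ρ → (5,21,-2)
river: ρ → (-2,19,15)
river: ρ → (15,11,-6)
river: ρ → (-6,13,13)
river: ρ → (13,13,-6)
river: ρ → (-6,11,15)
river: ρ → (15,19,-2)
river: ρ → (-2,21,5)
river: ρ → (5,19,-6)
river: ρ → (-6,17,8)
river: ρ → (8,15,-8)
river: ρ → (-8,17,6)
river: ρ → (6,19,-5)
river: ρ → (-5,21,2)
river: ρ → (2,19,-15)
river: ρ → (-15,11,6)
ρ-cycle length = 26 (tail of 0 descent steps not counted)

26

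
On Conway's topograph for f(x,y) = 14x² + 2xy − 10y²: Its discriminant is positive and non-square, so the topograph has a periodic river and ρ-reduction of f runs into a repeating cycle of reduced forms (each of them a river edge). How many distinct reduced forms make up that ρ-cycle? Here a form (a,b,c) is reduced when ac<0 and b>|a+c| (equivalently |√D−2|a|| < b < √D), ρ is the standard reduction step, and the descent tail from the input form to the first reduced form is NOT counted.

D = 564, ⌊√D⌋ = 23
descent: ρ → (-10,18,6)  [lands on river]
river: ρ → (6,18,-10)
river: ρ → (-10,22,2)
river: ρ → (2,22,-10)
ρ-cycle length = 4 (tail of 1 descent step not counted)

4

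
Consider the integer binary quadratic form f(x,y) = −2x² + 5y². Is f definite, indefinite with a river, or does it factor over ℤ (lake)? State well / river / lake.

D = b²−4ac = 0² − 4·(-2)·5 = 40
D > 0 non-square ⇒ indefinite ⇒ periodic river

river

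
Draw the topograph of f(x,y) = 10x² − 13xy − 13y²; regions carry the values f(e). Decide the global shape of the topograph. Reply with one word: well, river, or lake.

D = b²−4ac = (-13)² − 4·10·(-13) = 689
D > 0 non-square ⇒ indefinite ⇒ periodic river

river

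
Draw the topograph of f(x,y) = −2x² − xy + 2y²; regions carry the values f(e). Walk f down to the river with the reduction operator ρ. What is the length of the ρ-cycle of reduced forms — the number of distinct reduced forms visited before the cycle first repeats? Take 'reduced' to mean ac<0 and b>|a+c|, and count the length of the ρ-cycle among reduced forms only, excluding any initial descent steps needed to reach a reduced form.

D = 17, ⌊√D⌋ = 4
descent: ρ → (2,1,-2)  [lands on river]
river: ρ → (-2,3,1)
river: ρ → (1,3,-2)
river: ρ → (-2,1,2)
river: ρ → (2,3,-1)
river: ρ → (-1,3,2)
ρ-cycle length = 6 (tail of 1 descent step not counted)

6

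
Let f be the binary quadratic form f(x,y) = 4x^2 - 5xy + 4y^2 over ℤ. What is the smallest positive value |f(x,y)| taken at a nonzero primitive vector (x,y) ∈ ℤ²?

translate: b→3 (≡-5 mod 8), so (4,-5,4)→(4,3,3)
flip: (4,3,3)→(3,-3,4)
translate: b→3 (≡-3 mod 6), so (3,-3,4)→(3,3,4)
reduced (well bottom): (3,3,4) with a≤c, −a<b≤a
well minimum = a = 3

3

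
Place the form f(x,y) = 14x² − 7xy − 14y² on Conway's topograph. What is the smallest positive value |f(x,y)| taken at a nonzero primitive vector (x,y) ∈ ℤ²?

descent: ρ → (-14,7,14)  [lands on river]
river: ρ → (14,21,-7)
river: ρ → (-7,21,14)
river: ρ → (14,7,-14)
river: ρ → (-14,21,7)
river: ρ → (7,21,-14)
closes: descent 1, river 6
min |a| on river = 7

7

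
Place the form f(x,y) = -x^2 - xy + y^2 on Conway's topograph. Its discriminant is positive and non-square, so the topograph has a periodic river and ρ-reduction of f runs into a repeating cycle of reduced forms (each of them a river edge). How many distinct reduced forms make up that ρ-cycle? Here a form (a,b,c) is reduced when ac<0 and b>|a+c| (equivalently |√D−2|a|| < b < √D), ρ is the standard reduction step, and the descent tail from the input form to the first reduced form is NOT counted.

D = 5, ⌊√D⌋ = 2
descent: ρ → (1,1,-1)  [lands on river]
river: ρ → (-1,1,1)
ρ-cycle length = 2 (tail of 1 descent step not counted)

2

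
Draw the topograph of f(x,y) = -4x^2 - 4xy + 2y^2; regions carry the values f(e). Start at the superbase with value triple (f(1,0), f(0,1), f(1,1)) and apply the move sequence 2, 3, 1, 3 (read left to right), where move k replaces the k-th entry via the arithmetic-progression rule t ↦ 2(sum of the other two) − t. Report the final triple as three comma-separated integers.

start (-4,2,-6) = (f(1,0),f(0,1),f(1,1))
replace slot 2: 2·((-4)+(-6)) − 2 = -22 → (-4,-22,-6)
replace slot 3: 2·((-4)+(-22)) − (-6) = -46 → (-4,-22,-46)
replace slot 1: 2·((-22)+(-46)) − (-4) = -132 → (-132,-22,-46)
replace slot 3: 2·((-132)+(-22)) − (-46) = -262 → (-132,-22,-262)

-132,-22,-262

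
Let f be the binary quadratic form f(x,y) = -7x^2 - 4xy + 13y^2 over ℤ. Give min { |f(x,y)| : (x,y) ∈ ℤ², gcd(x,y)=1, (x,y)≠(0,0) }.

descent: ρ → (13,4,-7)
descent: ρ → (-7,10,10)  [lands on river]
river: ρ → (10,10,-7)
river: ρ → (-7,18,2)
river: ρ → (2,18,-7)
closes: descent 2, river 4
min |a| on river = 2

2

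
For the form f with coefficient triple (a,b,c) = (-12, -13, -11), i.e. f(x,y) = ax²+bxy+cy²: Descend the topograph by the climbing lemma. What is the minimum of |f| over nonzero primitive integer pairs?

translate: b→-11 (≡13 mod 24), so (12,13,11)→(12,-11,10)
flip: (12,-11,10)→(10,11,12)
translate: b→-9 (≡11 mod 20), so (10,11,12)→(10,-9,11)
reduced (well bottom): (10,-9,11) with a≤c, −a<b≤a
well minimum |f| = |-10| = 10 (negative-definite)

10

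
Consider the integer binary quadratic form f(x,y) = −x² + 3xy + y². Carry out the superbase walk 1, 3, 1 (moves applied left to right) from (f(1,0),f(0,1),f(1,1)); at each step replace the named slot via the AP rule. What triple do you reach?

start (-1,1,3) = (f(1,0),f(0,1),f(1,1))
replace slot 1: 2·(1+3) − (-1) = 9 → (9,1,3)
replace slot 3: 2·(9+1) − 3 = 17 → (9,1,17)
replace slot 1: 2·(1+17) − 9 = 27 → (27,1,17)

27,1,17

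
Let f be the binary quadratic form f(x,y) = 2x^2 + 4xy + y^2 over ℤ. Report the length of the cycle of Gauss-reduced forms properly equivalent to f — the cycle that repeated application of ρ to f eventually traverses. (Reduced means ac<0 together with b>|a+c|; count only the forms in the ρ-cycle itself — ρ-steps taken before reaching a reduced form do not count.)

D = 8, ⌊√D⌋ = 2
descent: ρ → (1,2,-1)  [lands on river]
river: ρ → (-1,2,1)
ρ-cycle length = 2 (tail of 1 descent step not counted)

2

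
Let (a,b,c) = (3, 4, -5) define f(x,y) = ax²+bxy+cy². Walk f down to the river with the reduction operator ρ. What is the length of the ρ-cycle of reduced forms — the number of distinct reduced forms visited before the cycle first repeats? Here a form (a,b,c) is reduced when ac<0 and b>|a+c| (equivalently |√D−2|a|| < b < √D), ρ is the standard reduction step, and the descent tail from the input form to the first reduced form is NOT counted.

D = 76, ⌊√D⌋ = 8
river: ρ → (-5,6,2)
river: ρ → (2,6,-5)
river: ρ → (-5,4,3)
river: ρ → (3,8,-1)
river: ρ → (-1,8,3)
river: ρ → (3,4,-5)
ρ-cycle length = 6 (tail of 0 descent steps not counted)

6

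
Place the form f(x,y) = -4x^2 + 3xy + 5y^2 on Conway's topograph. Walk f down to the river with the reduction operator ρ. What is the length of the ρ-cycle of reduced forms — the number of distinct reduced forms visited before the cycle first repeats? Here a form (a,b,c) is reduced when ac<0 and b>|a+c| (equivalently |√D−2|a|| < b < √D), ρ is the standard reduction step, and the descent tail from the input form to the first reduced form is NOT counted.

D = 89, ⌊√D⌋ = 9
river: ρ → (5,7,-2)
river: ρ → (-2,9,1)
river: ρ → (1,9,-2)
river: ρ → (-2,7,5)
river: ρ → (5,3,-4)
river: ρ → (-4,5,4)
river: ρ → (4,3,-5)
river: ρ → (-5,7,2)
river: ρ → (2,9,-1)
river: ρ → (-1,9,2)
river: ρ → (2,7,-5)
river: ρ → (-5,3,4)
river: ρ → (4,5,-4)
river: ρ → (-4,3,5)
ρ-cycle length = 14 (tail of 0 descent steps not counted)

14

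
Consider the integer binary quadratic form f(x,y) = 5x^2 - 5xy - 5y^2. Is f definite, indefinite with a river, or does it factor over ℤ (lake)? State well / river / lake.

D = b²−4ac = (-5)² − 4·5·(-5) = 125
D > 0 non-square ⇒ indefinite ⇒ periodic river

river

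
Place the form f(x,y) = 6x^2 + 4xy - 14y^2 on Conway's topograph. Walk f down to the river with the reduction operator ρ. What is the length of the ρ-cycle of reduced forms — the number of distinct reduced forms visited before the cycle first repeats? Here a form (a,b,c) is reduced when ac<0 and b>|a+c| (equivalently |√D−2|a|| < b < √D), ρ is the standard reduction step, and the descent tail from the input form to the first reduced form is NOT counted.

D = 352, ⌊√D⌋ = 18
descent: ρ → (-14,-4,6)
descent: ρ → (6,16,-4)  [lands on river]
river: ρ → (-4,16,6)
river: ρ → (6,8,-12)
river: ρ → (-12,16,2)
river: ρ → (2,16,-12)
river: ρ → (-12,8,6)
ρ-cycle length = 6 (tail of 2 descent steps not counted)

6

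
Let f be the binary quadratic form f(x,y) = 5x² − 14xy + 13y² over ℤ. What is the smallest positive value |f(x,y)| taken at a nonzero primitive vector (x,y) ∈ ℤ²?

translate: b→-4 (≡-14 mod 10), so (5,-14,13)→(5,-4,4)
flip: (5,-4,4)→(4,4,5)
reduced (well bottom): (4,4,5) with a≤c, −a<b≤a
well minimum = a = 4

4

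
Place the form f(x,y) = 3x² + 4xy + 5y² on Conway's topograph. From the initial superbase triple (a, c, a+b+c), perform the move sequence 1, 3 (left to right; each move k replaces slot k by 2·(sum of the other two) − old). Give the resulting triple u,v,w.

start (3,5,12) = (f(1,0),f(0,1),f(1,1))
replace slot 1: 2·(5+12) − 3 = 31 → (31,5,12)
replace slot 3: 2·(31+5) − 12 = 60 → (31,5,60)

31,5,60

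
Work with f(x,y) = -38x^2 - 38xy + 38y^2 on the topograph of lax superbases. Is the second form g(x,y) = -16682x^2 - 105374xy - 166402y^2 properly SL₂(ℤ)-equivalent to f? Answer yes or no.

D₁ = 7220, D₂ = 7220
river cycle of f (length 2): (38, 38, -38), (-38, 38, 38)
river cycle of g (length 2): (-38, 38, 38), (38, 38, -38)
cycles coincide ⇒ equivalent

yes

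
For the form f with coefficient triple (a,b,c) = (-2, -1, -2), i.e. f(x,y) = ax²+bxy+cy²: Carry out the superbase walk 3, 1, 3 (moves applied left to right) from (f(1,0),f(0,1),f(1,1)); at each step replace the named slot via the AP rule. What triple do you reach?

start (-2,-2,-5) = (f(1,0),f(0,1),f(1,1))
replace slot 3: 2·((-2)+(-2)) − (-5) = -3 → (-2,-2,-3)
replace slot 1: 2·((-2)+(-3)) − (-2) = -8 → (-8,-2,-3)
replace slot 3: 2·((-8)+(-2)) − (-3) = -17 → (-8,-2,-17)

-8,-2,-17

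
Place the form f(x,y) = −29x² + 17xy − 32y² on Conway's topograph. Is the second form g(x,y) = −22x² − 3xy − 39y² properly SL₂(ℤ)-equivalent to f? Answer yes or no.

D₁ = -3423, D₂ = -3423
f is negative-definite; reduce −f:
−f: reduced (well bottom): (29,-17,32) with a≤c, −a<b≤a
flip sign back: reduced form of f is (-29,17,-32)
g is negative-definite; reduce −g:
−g: reduced (well bottom): (22,3,39) with a≤c, −a<b≤a
flip sign back: reduced form of g is (-22,-3,-39)
reduced forms (-29, 17, -32) vs (-22, -3, -39) ⇒ inequivalent

no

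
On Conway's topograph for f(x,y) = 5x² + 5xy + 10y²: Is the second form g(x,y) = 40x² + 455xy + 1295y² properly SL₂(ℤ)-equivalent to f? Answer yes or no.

D₁ = -175, D₂ = -175
f: reduced (well bottom): (5,5,10) with a≤c, −a<b≤a
g: translate: b→-25 (≡455 mod 80), so (40,455,1295)→(40,-25,5)
g: flip: (40,-25,5)→(5,25,40)
g: translate: b→5 (≡25 mod 10), so (5,25,40)→(5,5,10)
g: reduced (well bottom): (5,5,10) with a≤c, −a<b≤a
reduced forms (5, 5, 10) vs (5, 5, 10) ⇒ equivalent

yes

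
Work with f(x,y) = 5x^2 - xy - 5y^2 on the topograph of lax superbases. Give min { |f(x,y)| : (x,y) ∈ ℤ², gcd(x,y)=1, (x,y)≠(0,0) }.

descent: ρ → (-5,1,5)  [lands on river]
river: ρ → (5,9,-1)
river: ρ → (-1,9,5)
river: ρ → (5,1,-5)
river: ρ → (-5,9,1)
river: ρ → (1,9,-5)
closes: descent 1, river 6
min |a| on river = 1

1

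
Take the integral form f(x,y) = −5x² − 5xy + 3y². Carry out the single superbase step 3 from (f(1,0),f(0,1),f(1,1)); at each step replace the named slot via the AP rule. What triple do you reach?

start (-5,3,-7) = (f(1,0),f(0,1),f(1,1))
replace slot 3: 2·((-5)+3) − (-7) = 3 → (-5,3,3)

-5,3,3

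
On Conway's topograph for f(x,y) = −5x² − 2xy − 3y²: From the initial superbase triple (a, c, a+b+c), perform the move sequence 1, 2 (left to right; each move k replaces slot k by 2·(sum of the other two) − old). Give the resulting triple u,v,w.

start (-5,-3,-10) = (f(1,0),f(0,1),f(1,1))
replace slot 1: 2·((-3)+(-10)) − (-5) = -21 → (-21,-3,-10)
replace slot 2: 2·((-21)+(-10)) − (-3) = -59 → (-21,-59,-10)

-21,-59,-10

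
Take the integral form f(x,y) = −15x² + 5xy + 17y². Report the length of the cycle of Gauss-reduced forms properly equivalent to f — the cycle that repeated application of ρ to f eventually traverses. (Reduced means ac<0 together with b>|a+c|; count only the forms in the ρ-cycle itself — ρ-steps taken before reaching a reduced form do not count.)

D = 1045, ⌊√D⌋ = 32
river: ρ → (17,29,-3)
river: ρ → (-3,31,7)
river: ρ → (7,25,-15)
river: ρ → (-15,5,17)
ρ-cycle length = 4 (tail of 0 descent steps not counted)

4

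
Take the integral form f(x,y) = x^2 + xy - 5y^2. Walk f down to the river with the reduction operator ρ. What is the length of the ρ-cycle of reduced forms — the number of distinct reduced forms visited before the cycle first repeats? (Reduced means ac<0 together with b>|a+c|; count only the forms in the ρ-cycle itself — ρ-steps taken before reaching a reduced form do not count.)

D = 21, ⌊√D⌋ = 4
descent: ρ → (-5,-1,1)
descent: ρ → (1,3,-3)  [lands on river]
river: ρ → (-3,3,1)
ρ-cycle length = 2 (tail of 2 descent steps not counted)

2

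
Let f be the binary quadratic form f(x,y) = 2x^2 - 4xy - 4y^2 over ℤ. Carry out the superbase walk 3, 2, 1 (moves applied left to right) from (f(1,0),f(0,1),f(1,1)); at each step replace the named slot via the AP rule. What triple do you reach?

start (2,-4,-6) = (f(1,0),f(0,1),f(1,1))
replace slot 3: 2·(2+(-4)) − (-6) = 2 → (2,-4,2)
replace slot 2: 2·(2+2) − (-4) = 12 → (2,12,2)
replace slot 1: 2·(12+2) − 2 = 26 → (26,12,2)

26,12,2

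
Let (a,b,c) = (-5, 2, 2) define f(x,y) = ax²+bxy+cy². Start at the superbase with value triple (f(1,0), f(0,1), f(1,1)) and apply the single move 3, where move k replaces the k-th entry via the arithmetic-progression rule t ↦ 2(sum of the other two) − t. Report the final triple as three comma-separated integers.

start (-5,2,-1) = (f(1,0),f(0,1),f(1,1))
replace slot 3: 2·((-5)+2) − (-1) = -5 → (-5,2,-5)

-5,2,-5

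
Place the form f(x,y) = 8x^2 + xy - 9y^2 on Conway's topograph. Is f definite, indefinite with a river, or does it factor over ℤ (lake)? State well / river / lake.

D = b²−4ac = 1² − 4·8·(-9) = 289
D = 17² is a perfect square ⇒ form factors over ℤ ⇒ lakes

lake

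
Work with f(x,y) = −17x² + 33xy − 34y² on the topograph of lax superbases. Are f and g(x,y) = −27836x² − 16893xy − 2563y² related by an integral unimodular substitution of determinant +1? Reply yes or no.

D₁ = -1223, D₂ = -1223
f is negative-definite; reduce −f:
−f: translate: b→1 (≡-33 mod 34), so (17,-33,34)→(17,1,18)
−f: reduced (well bottom): (17,1,18) with a≤c, −a<b≤a
flip sign back: reduced form of f is (-17,-1,-18)
g is negative-definite; reduce −g:
−g: flip: (27836,16893,2563)→(2563,-16893,27836)
−g: translate: b→-1515 (≡-16893 mod 5126), so (2563,-16893,27836)→(2563,-1515,224)
−g: flip: (2563,-1515,224)→(224,1515,2563)
−g: translate: b→171 (≡1515 mod 448), so (224,1515,2563)→(224,171,34)
−g: flip: (224,171,34)→(34,-171,224)
−g: translate: b→33 (≡-171 mod 68), so (34,-171,224)→(34,33,17)
−g: flip: (34,33,17)→(17,-33,34)
−g: translate: b→1 (≡-33 mod 34), so (17,-33,34)→(17,1,18)
−g: reduced (well bottom): (17,1,18) with a≤c, −a<b≤a
flip sign back: reduced form of g is (-17,-1,-18)
reduced forms (-17, -1, -18) vs (-17, -1, -18) ⇒ equivalent

yes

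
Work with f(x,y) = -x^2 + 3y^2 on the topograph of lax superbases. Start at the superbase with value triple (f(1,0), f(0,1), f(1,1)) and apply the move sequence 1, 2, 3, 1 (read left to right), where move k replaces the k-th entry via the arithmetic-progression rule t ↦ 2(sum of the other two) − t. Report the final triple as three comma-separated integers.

start (-1,3,2) = (f(1,0),f(0,1),f(1,1))
replace slot 1: 2·(3+2) − (-1) = 11 → (11,3,2)
replace slot 2: 2·(11+2) − 3 = 23 → (11,23,2)
replace slot 3: 2·(11+23) − 2 = 66 → (11,23,66)
replace slot 1: 2·(23+66) − 11 = 167 → (167,23,66)

167,23,66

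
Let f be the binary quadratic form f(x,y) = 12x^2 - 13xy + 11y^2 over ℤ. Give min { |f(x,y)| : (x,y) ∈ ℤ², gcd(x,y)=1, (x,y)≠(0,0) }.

translate: b→11 (≡-13 mod 24), so (12,-13,11)→(12,11,10)
flip: (12,11,10)→(10,-11,12)
translate: b→9 (≡-11 mod 20), so (10,-11,12)→(10,9,11)
reduced (well bottom): (10,9,11) with a≤c, −a<b≤a
well minimum = a = 10

10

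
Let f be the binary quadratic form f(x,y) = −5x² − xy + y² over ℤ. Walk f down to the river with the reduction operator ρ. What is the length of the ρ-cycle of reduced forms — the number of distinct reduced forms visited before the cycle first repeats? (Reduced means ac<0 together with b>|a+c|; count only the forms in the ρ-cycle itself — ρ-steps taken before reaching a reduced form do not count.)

D = 21, ⌊√D⌋ = 4
descent: ρ → (1,3,-3)  [lands on river]
river: ρ → (-3,3,1)
ρ-cycle length = 2 (tail of 1 descent step not counted)

2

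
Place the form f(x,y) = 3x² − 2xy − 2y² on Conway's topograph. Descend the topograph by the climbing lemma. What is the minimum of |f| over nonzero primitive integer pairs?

descent: ρ → (-2,2,3)  [lands on river]
river: ρ → (3,4,-1)
river: ρ → (-1,4,3)
river: ρ → (3,2,-2)
closes: descent 1, river 4
min |a| on river = 1

1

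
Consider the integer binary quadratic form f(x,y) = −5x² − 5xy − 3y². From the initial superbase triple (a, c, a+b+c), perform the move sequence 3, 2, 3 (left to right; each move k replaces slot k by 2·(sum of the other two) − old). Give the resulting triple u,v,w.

start (-5,-3,-13) = (f(1,0),f(0,1),f(1,1))
replace slot 3: 2·((-5)+(-3)) − (-13) = -3 → (-5,-3,-3)
replace slot 2: 2·((-5)+(-3)) − (-3) = -13 → (-5,-13,-3)
replace slot 3: 2·((-5)+(-13)) − (-3) = -33 → (-5,-13,-33)

-5,-13,-33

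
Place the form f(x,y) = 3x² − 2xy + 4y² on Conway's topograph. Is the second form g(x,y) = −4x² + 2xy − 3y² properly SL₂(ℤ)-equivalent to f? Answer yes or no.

D₁ = -44, D₂ = -44
f: reduced (well bottom): (3,-2,4) with a≤c, −a<b≤a
g is negative-definite; reduce −g:
−g: flip: (4,-2,3)→(3,2,4)
−g: reduced (well bottom): (3,2,4) with a≤c, −a<b≤a
flip sign back: reduced form of g is (-3,-2,-4)
reduced forms (3, -2, 4) vs (-3, -2, -4) ⇒ inequivalent

no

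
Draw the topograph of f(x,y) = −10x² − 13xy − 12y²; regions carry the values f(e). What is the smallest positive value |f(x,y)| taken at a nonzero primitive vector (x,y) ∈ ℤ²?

translate: b→-7 (≡13 mod 20), so (10,13,12)→(10,-7,9)
flip: (10,-7,9)→(9,7,10)
reduced (well bottom): (9,7,10) with a≤c, −a<b≤a
well minimum |f| = |-9| = 9 (negative-definite)

9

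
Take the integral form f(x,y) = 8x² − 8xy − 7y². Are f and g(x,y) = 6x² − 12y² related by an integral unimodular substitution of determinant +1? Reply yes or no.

D₁ = 288, D₂ = 288
river cycle of f (length 6): (-7, 8, 8), (8, 8, -7), (-7, 6, 9), (9, 12, -4), (-4, 12, 9), (9, 6, -7)
river cycle of g (length 2): (6, 12, -6), (-6, 12, 6)
cycles differ ⇒ inequivalent

no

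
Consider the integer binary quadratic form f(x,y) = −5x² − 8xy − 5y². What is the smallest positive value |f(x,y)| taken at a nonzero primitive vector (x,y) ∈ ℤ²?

translate: b→-2 (≡8 mod 10), so (5,8,5)→(5,-2,2)
flip: (5,-2,2)→(2,2,5)
reduced (well bottom): (2,2,5) with a≤c, −a<b≤a
well minimum |f| = |-2| = 2 (negative-definite)

2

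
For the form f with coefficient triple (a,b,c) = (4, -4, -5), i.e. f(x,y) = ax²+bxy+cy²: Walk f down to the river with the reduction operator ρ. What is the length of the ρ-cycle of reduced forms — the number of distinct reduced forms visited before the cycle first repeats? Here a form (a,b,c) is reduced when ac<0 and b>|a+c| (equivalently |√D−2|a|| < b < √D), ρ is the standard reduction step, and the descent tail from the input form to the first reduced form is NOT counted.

D = 96, ⌊√D⌋ = 9
descent: ρ → (-5,4,4)  [lands on river]
river: ρ → (4,4,-5)
river: ρ → (-5,6,3)
river: ρ → (3,6,-5)
ρ-cycle length = 4 (tail of 1 descent step not counted)

4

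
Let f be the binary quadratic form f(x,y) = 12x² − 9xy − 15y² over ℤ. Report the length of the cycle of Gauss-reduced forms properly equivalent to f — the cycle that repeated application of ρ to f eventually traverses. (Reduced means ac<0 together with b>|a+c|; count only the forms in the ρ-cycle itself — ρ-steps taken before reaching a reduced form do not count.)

D = 801, ⌊√D⌋ = 28
descent: ρ → (-15,9,12)  [lands on river]
river: ρ → (12,15,-12)
river: ρ → (-12,9,15)
river: ρ → (15,21,-6)
river: ρ → (-6,27,3)
river: ρ → (3,27,-6)
river: ρ → (-6,21,15)
river: ρ → (15,9,-12)
river: ρ → (-12,15,12)
river: ρ → (12,9,-15)
river: ρ → (-15,21,6)
river: ρ → (6,27,-3)
river: ρ → (-3,27,6)
river: ρ → (6,21,-15)
ρ-cycle length = 14 (tail of 1 descent step not counted)

14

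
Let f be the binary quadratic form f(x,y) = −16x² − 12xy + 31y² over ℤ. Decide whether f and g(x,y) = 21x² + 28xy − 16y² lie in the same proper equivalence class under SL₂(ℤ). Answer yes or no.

D₁ = 2128, D₂ = 2128
river cycle of f (length 10): (-16, 20, 27), (27, 34, -9), (-9, 38, 19), (19, 38, -9), (-9, 34, 27), (27, 20, -16), (-16, 44, 3), (3, 46, -1), (-1, 46, 3), (3, 44, -16)
river cycle of g (length 16): (-16, 36, 13), (13, 42, -7), (-7, 42, 13), (13, 36, -16), (-16, 28, 21), (21, 14, -23), (-23, 32, 12), (12, 40, -11), (-11, 26, 33), (33, 40, -4), … (6 more)
cycles differ ⇒ inequivalent

no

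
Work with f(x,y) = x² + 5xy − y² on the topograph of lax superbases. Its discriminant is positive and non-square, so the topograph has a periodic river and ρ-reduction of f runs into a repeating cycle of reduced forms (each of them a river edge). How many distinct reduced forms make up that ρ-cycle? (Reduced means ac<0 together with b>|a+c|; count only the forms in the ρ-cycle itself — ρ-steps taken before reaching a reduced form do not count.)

D = 29, ⌊√D⌋ = 5
river: ρ → (-1,5,1)
river: ρ → (1,5,-1)
ρ-cycle length = 2 (tail of 0 descent steps not counted)

2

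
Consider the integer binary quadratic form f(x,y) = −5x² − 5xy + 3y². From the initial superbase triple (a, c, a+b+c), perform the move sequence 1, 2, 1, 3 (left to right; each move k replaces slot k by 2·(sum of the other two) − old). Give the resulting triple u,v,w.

start (-5,3,-7) = (f(1,0),f(0,1),f(1,1))
replace slot 1: 2·(3+(-7)) − (-5) = -3 → (-3,3,-7)
replace slot 2: 2·((-3)+(-7)) − 3 = -23 → (-3,-23,-7)
replace slot 1: 2·((-23)+(-7)) − (-3) = -57 → (-57,-23,-7)
replace slot 3: 2·((-57)+(-23)) − (-7) = -153 → (-57,-23,-153)

-57,-23,-153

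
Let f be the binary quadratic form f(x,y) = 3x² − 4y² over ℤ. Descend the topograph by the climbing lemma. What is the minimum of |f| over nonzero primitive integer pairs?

descent: ρ → (-4,0,3)
descent: ρ → (3,6,-1)  [lands on river]
river: ρ → (-1,6,3)
closes: descent 2, river 2
min |a| on river = 1

1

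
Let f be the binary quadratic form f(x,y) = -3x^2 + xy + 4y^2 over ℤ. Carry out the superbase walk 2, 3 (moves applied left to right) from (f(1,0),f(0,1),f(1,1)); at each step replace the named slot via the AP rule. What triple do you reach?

start (-3,4,2) = (f(1,0),f(0,1),f(1,1))
replace slot 2: 2·((-3)+2) − 4 = -6 → (-3,-6,2)
replace slot 3: 2·((-3)+(-6)) − 2 = -20 → (-3,-6,-20)

-3,-6,-20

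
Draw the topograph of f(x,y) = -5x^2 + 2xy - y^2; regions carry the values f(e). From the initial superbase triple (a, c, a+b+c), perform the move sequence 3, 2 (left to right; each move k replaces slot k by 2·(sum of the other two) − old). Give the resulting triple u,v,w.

start (-5,-1,-4) = (f(1,0),f(0,1),f(1,1))
replace slot 3: 2·((-5)+(-1)) − (-4) = -8 → (-5,-1,-8)
replace slot 2: 2·((-5)+(-8)) − (-1) = -25 → (-5,-25,-8)

-5,-25,-8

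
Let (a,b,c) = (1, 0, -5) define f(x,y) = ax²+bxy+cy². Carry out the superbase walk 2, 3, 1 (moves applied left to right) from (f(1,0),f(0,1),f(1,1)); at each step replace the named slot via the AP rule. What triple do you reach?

start (1,-5,-4) = (f(1,0),f(0,1),f(1,1))
replace slot 2: 2·(1+(-4)) − (-5) = -1 → (1,-1,-4)
replace slot 3: 2·(1+(-1)) − (-4) = 4 → (1,-1,4)
replace slot 1: 2·((-1)+4) − 1 = 5 → (5,-1,4)

5,-1,4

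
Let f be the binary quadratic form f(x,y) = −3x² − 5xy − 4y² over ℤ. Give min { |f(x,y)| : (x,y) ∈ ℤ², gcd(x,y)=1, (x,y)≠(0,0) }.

translate: b→-1 (≡5 mod 6), so (3,5,4)→(3,-1,2)
flip: (3,-1,2)→(2,1,3)
reduced (well bottom): (2,1,3) with a≤c, −a<b≤a
well minimum |f| = |-2| = 2 (negative-definite)

2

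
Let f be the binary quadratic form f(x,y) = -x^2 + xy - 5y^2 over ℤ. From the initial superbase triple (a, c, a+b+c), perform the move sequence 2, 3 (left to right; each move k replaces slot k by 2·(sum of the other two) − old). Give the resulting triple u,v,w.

start (-1,-5,-5) = (f(1,0),f(0,1),f(1,1))
replace slot 2: 2·((-1)+(-5)) − (-5) = -7 → (-1,-7,-5)
replace slot 3: 2·((-1)+(-7)) − (-5) = -11 → (-1,-7,-11)

-1,-7,-11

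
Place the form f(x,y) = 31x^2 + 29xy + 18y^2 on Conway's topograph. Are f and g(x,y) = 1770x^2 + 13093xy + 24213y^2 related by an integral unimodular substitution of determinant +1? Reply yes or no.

D₁ = -1391, D₂ = -1391
f: flip: (31,29,18)→(18,-29,31)
f: translate: b→7 (≡-29 mod 36), so (18,-29,31)→(18,7,20)
f: reduced (well bottom): (18,7,20) with a≤c, −a<b≤a
g: translate: b→-1067 (≡13093 mod 3540), so (1770,13093,24213)→(1770,-1067,161)
g: flip: (1770,-1067,161)→(161,1067,1770)
g: translate: b→101 (≡1067 mod 322), so (161,1067,1770)→(161,101,18)
g: flip: (161,101,18)→(18,-101,161)
g: translate: b→7 (≡-101 mod 36), so (18,-101,161)→(18,7,20)
g: reduced (well bottom): (18,7,20) with a≤c, −a<b≤a
reduced forms (18, 7, 20) vs (18, 7, 20) ⇒ equivalent

yes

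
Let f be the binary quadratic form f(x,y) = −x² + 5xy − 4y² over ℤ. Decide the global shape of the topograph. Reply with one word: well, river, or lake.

D = b²−4ac = 5² − 4·(-1)·(-4) = 9
D = 3² is a perfect square ⇒ form factors over ℤ ⇒ lakes

lake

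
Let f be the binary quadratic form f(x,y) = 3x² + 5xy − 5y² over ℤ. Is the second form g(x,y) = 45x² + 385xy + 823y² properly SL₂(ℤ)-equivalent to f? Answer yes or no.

D₁ = 85, D₂ = 85
river cycle of f (length 6): (-5, 5, 3), (3, 7, -3), (-3, 5, 5), (5, 5, -3), (-3, 7, 3), (3, 5, -5)
river cycle of g (length 6): (3, 5, -5), (-5, 5, 3), (3, 7, -3), (-3, 5, 5), (5, 5, -3), (-3, 7, 3)
cycles coincide ⇒ equivalent

yes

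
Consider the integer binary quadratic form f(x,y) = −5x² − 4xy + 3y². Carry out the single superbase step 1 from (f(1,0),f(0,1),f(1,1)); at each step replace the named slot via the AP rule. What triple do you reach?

start (-5,3,-6) = (f(1,0),f(0,1),f(1,1))
replace slot 1: 2·(3+(-6)) − (-5) = -1 → (-1,3,-6)

-1,3,-6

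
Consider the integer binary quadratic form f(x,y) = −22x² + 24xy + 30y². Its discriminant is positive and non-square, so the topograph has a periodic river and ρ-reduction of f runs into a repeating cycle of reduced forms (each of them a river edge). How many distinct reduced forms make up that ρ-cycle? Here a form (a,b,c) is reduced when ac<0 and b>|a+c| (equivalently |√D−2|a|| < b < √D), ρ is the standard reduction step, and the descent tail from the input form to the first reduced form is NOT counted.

D = 3216, ⌊√D⌋ = 56
river: ρ → (30,36,-16)
river: ρ → (-16,28,38)
river: ρ → (38,48,-6)
river: ρ → (-6,48,38)
river: ρ → (38,28,-16)
river: ρ → (-16,36,30)
river: ρ → (30,24,-22)
river: ρ → (-22,20,32)
river: ρ → (32,44,-10)
river: ρ → (-10,56,2)
river: ρ → (2,56,-10)
river: ρ → (-10,44,32)
river: ρ → (32,20,-22)
river: ρ → (-22,24,30)
ρ-cycle length = 14 (tail of 0 descent steps not counted)

14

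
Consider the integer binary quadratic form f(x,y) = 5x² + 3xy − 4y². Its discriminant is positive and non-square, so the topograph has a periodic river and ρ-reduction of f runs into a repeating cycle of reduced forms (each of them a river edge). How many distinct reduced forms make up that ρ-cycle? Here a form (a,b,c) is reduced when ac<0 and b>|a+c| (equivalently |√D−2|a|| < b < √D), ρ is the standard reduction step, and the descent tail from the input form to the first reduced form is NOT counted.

D = 89, ⌊√D⌋ = 9
river: ρ → (-4,5,4)
river: ρ → (4,3,-5)
river: ρ → (-5,7,2)
river: ρ → (2,9,-1)
river: ρ → (-1,9,2)
river: ρ → (2,7,-5)
river: ρ → (-5,3,4)
river: ρ → (4,5,-4)
river: ρ → (-4,3,5)
river: ρ → (5,7,-2)
river: ρ → (-2,9,1)
river: ρ → (1,9,-2)
river: ρ → (-2,7,5)
river: ρ → (5,3,-4)
ρ-cycle length = 14 (tail of 0 descent steps not counted)

14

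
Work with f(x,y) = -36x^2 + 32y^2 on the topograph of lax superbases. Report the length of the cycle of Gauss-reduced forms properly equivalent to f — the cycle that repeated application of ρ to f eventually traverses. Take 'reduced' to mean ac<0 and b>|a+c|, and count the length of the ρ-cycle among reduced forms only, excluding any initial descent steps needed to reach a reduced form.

D = 4608, ⌊√D⌋ = 67
descent: ρ → (32,64,-4)  [lands on river]
river: ρ → (-4,64,32)
ρ-cycle length = 2 (tail of 1 descent step not counted)

2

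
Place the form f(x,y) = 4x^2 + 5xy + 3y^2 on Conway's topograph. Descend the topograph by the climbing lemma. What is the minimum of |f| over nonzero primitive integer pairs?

translate: b→-3 (≡5 mod 8), so (4,5,3)→(4,-3,2)
flip: (4,-3,2)→(2,3,4)
translate: b→-1 (≡3 mod 4), so (2,3,4)→(2,-1,3)
reduced (well bottom): (2,-1,3) with a≤c, −a<b≤a
well minimum = a = 2

2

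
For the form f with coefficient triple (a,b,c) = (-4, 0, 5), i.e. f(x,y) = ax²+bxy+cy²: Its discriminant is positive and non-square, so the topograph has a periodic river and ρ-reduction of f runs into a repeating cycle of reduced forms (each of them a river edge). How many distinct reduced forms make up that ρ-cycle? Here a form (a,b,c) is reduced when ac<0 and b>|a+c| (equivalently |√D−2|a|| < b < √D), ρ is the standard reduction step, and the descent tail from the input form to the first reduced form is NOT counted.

D = 80, ⌊√D⌋ = 8
descent: ρ → (5,0,-4)
descent: ρ → (-4,8,1)  [lands on river]
river: ρ → (1,8,-4)
ρ-cycle length = 2 (tail of 2 descent steps not counted)

2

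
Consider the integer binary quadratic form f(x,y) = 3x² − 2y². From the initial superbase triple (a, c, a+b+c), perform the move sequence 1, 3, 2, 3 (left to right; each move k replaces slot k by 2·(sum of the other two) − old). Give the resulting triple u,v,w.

start (3,-2,1) = (f(1,0),f(0,1),f(1,1))
replace slot 1: 2·((-2)+1) − 3 = -5 → (-5,-2,1)
replace slot 3: 2·((-5)+(-2)) − 1 = -15 → (-5,-2,-15)
replace slot 2: 2·((-5)+(-15)) − (-2) = -38 → (-5,-38,-15)
replace slot 3: 2·((-5)+(-38)) − (-15) = -71 → (-5,-38,-71)

-5,-38,-71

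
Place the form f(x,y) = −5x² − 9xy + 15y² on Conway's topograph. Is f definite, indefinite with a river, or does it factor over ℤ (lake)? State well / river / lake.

D = b²−4ac = (-9)² − 4·(-5)·15 = 381
D > 0 non-square ⇒ indefinite ⇒ periodic river

river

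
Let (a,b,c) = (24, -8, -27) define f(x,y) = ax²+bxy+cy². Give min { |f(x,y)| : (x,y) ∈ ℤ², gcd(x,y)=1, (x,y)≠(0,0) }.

descent: ρ → (-27,8,24)  [lands on river]
river: ρ → (24,40,-11)
river: ρ → (-11,48,8)
river: ρ → (8,48,-11)
river: ρ → (-11,40,24)
river: ρ → (24,8,-27)
river: ρ → (-27,46,5)
river: ρ → (5,44,-36)
river: ρ → (-36,28,13)
river: ρ → (13,50,-3)
river: ρ → (-3,46,45)
river: ρ → (45,44,-4)
river: ρ → (-4,44,45)
river: ρ → (45,46,-3)
river: ρ → (-3,50,13)
river: ρ → (13,28,-36)
river: ρ → (-36,44,5)
river: ρ → (5,46,-27)
closes: descent 1, river 18
min |a| on river = 3

3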